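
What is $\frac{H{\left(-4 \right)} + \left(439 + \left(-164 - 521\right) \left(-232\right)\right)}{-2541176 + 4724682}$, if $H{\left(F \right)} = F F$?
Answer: $\frac{159375}{2183506} \approx 0.07299$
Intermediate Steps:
$H{\left(F \right)} = F^{2}$
$\frac{H{\left(-4 \right)} + \left(439 + \left(-164 - 521\right) \left(-232\right)\right)}{-2541176 + 4724682} = \frac{\left(-4\right)^{2} + \left(439 + \left(-164 - 521\right) \left(-232\right)\right)}{-2541176 + 4724682} = \frac{16 + \left(439 + \left(-164 - 521\right) \left(-232\right)\right)}{2183506} = \left(16 + \left(439 - -158920\right)\right) \frac{1}{2183506} = \left(16 + \left(439 + 158920\right)\right) \frac{1}{2183506} = \left(16 + 159359\right) \frac{1}{2183506} = 159375 \cdot \frac{1}{2183506} = \frac{159375}{2183506}$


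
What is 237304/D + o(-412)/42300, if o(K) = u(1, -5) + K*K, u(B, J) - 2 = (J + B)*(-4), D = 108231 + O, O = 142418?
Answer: 26294317369/5301226350 ≈ 4.9600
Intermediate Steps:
D = 250649 (D = 108231 + 142418 = 250649)
u(B, J) = 2 - 4*B - 4*J (u(B, J) = 2 + (J + B)*(-4) = 2 + (B + J)*(-4) = 2 + (-4*B - 4*J) = 2 - 4*B - 4*J)
o(K) = 18 + K² (o(K) = (2 - 4*1 - 4*(-5)) + K*K = (2 - 4 + 20) + K² = 18 + K²)
237304/D + o(-412)/42300 = 237304/250649 + (18 + (-412)²)/42300 = 237304*(1/250649) + (18 + 169744)*(1/42300) = 237304/250649 + 169762*(1/42300) = 237304/250649 + 84881/21150 = 26294317369/5301226350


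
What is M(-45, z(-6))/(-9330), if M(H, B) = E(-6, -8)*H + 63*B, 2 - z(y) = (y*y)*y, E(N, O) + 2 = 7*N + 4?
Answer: -2589/1555 ≈ -1.6650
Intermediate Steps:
E(N, O) = 2 + 7*N (E(N, O) = -2 + (7*N + 4) = -2 + (4 + 7*N) = 2 + 7*N)
z(y) = 2 - y**3 (z(y) = 2 - y*y*y = 2 - y**2*y = 2 - y**3)
M(H, B) = -40*H + 63*B (M(H, B) = (2 + 7*(-6))*H + 63*B = (2 - 42)*H + 63*B = -40*H + 63*B)
M(-45, z(-6))/(-9330) = (-40*(-45) + 63*(2 - 1*(-6)**3))/(-9330) = (1800 + 63*(2 - 1*(-216)))*(-1/9330) = (1800 + 63*(2 + 216))*(-1/9330) = (1800 + 63*218)*(-1/9330) = (1800 + 13734)*(-1/9330) = 15534*(-1/9330) = -2589/1555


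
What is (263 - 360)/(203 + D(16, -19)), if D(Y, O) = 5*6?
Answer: -97/233 ≈ -0.41631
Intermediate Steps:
D(Y, O) = 30
(263 - 360)/(203 + D(16, -19)) = (263 - 360)/(203 + 30) = -97/233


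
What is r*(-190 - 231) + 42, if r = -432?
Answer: 181914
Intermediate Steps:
r*(-190 - 231) + 42 = -432*(-190 - 231) + 42 = -432*(-421) + 42 = 181872 + 42 = 181914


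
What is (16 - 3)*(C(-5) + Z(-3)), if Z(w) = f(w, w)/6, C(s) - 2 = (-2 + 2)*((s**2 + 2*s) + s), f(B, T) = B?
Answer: 39/2 ≈ 19.500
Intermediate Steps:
C(s) = 2 (C(s) = 2 + (-2 + 2)*((s**2 + 2*s) + s) = 2 + 0*(s**2 + 3*s) = 2 + 0 = 2)
Z(w) = w/6
(16 - 3)*(C(-5) + Z(-3)) = (16 - 3)*(2 + (1/6)*(-3)) = 13*(2 - 1/2) = 13*(3/2) = 39/2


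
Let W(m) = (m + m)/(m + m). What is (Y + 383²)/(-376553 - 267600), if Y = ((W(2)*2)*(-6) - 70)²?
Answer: -153413/644153 ≈ -0.23816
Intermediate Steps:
W(m) = 1 (W(m) = (2*m)/((2*m)) = (2*m)*(1/(2*m)) = 1)
Y = 6724 (Y = ((1*2)*(-6) - 70)² = (2*(-6) - 70)² = (-12 - 70)² = (-82)² = 6724)
(Y + 383²)/(-376553 - 267600) = (6724 + 383²)/(-376553 - 267600) = (6724 + 146689)/(-644153) = 153413*(-1/644153) = -153413/644153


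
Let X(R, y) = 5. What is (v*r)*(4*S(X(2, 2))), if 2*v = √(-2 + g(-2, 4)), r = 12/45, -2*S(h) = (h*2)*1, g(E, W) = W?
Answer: -8*√2/3 ≈ -3.7712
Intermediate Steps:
S(h) = -h (S(h) = -h*2/2 = -2*h/2 = -h)
r = 4/15 (r = 12*(1/45) = 4/15 ≈ 0.26667)
v = √2/2 (v = √(-2 + 4)/2 = √2/2 ≈ 0.70711)
(v*r)*(4*S(X(2, 2))) = ((√2/2)*(4/15))*(4*(-1*5)) = (2*√2/15)*(4*(-5)) = (2*√2/15)*(-20) = -8*√2/3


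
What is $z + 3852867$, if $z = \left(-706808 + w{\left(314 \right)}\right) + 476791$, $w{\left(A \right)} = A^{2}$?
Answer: $3721446$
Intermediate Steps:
$z = -131421$ ($z = \left(-706808 + 314^{2}\right) + 476791 = \left(-706808 + 98596\right) + 476791 = -608212 + 476791 = -131421$)
$z + 3852867 = -131421 + 3852867 = 3721446$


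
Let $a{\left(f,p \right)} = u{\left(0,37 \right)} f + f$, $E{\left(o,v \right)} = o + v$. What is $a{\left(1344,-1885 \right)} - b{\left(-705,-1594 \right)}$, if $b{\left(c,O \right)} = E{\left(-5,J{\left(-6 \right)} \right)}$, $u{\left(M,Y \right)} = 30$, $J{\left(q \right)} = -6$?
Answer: $41675$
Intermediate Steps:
$a{\left(f,p \right)} = 31 f$ ($a{\left(f,p \right)} = 30 f + f = 31 f$)
$b{\left(c,O \right)} = -11$ ($b{\left(c,O \right)} = -5 - 6 = -11$)
$a{\left(1344,-1885 \right)} - b{\left(-705,-1594 \right)} = 31 \cdot 1344 - -11 = 41664 + 11 = 41675$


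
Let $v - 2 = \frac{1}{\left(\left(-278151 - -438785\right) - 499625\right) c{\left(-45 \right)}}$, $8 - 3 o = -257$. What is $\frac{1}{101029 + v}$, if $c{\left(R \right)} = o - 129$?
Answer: $\frac{13785634}{1392776388655} \approx 9.898 \cdot 10^{-6}$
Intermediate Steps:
$o = \frac{265}{3}$ ($o = \frac{8}{3} - - \frac{257}{3} = \frac{8}{3} + \frac{257}{3} = \frac{265}{3} \approx 88.333$)
$c{\left(R \right)} = - \frac{122}{3}$ ($c{\left(R \right)} = \frac{265}{3} - 129 = - \frac{122}{3}$)
$v = \frac{27571269}{13785634}$ ($v = 2 + \frac{1}{\left(\left(-278151 - -438785\right) - 499625\right) \left(- \frac{122}{3}\right)} = 2 + \frac{1}{\left(-278151 + 438785\right) - 499625} \left(- \frac{3}{122}\right) = 2 + \frac{1}{160634 - 499625} \left(- \frac{3}{122}\right) = 2 + \frac{1}{-338991} \left(- \frac{3}{122}\right) = 2 - - \frac{1}{13785634} = 2 + \frac{1}{13785634} = \frac{27571269}{13785634} \approx 2.0$)
$\frac{1}{101029 + v} = \frac{1}{101029 + \frac{27571269}{13785634}} = \frac{1}{\frac{1392776388655}{13785634}} = \frac{13785634}{1392776388655}$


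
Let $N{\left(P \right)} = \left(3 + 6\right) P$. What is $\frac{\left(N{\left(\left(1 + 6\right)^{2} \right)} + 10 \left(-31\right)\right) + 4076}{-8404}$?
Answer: $- \frac{4207}{8404} \approx -0.5006$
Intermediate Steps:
$N{\left(P \right)} = 9 P$
$\frac{\left(N{\left(\left(1 + 6\right)^{2} \right)} + 10 \left(-31\right)\right) + 4076}{-8404} = \frac{\left(9 \left(1 + 6\right)^{2} + 10 \left(-31\right)\right) + 4076}{-8404} = \left(\left(9 \cdot 7^{2} - 310\right) + 4076\right) \left(- \frac{1}{8404}\right) = \left(\left(9 \cdot 49 - 310\right) + 4076\right) \left(- \frac{1}{8404}\right) = \left(\left(441 - 310\right) + 4076\right) \left(- \frac{1}{8404}\right) = \left(131 + 4076\right) \left(- \frac{1}{8404}\right) = 4207 \left(- \frac{1}{8404}\right) = - \frac{4207}{8404}$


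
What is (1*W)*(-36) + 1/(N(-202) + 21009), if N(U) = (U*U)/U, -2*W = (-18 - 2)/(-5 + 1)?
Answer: 1872631/20807 ≈ 90.000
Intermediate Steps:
W = -5/2 (W = -(-18 - 2)/(2*(-5 + 1)) = -(-10)/(-4) = -(-10)*(-1)/4 = -½*5 = -5/2 ≈ -2.5000)
N(U) = U (N(U) = U²/U = U)
(1*W)*(-36) + 1/(N(-202) + 21009) = (1*(-5/2))*(-36) + 1/(-202 + 21009) = -5/2*(-36) + 1/20807 = 90 + 1/20807 = 1872631/20807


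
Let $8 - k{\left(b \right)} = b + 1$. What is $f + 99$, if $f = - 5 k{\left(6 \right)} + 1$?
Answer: $95$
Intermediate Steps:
$k{\left(b \right)} = 7 - b$ ($k{\left(b \right)} = 8 - \left(b + 1\right) = 8 - \left(1 + b\right) = 7 - b$)
$f = -4$ ($f = - 5 \left(7 - 6\right) + 1 = \left(-5\right) 1 + 1 = -5 + 1 = -4$)
$f + 99 = -4 + 99 = 95$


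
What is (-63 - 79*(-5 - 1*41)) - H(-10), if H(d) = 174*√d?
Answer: 3571 - 174*I*√10 ≈ 3571.0 - 550.24*I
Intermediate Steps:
(-63 - 79*(-5 - 1*41)) - H(-10) = (-63 - 79*(-5 - 1*41)) - 174*√(-10) = (-63 - 79*(-5 - 41)) - 174*I*√10 = (-63 - 79*(-46)) - 174*I*√10 = (-63 + 3634) - 174*I*√10 = 3571 - 174*I*√10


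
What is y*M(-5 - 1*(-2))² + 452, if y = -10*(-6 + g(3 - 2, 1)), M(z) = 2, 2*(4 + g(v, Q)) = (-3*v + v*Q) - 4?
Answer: 972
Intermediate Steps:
g(v, Q) = -6 - 3*v/2 + Q*v/2 (g(v, Q) = -4 + ((-3*v + v*Q) - 4)/2 = -4 + ((-3*v + Q*v) - 4)/2 = -4 + (-4 - 3*v + Q*v)/2 = -4 + (-2 - 3*v/2 + Q*v/2) = -6 - 3*v/2 + Q*v/2)
y = 130 (y = -10*(-6 + (-6 - 3*(3 - 2)/2 + (½)*1*(3 - 2))) = -10*(-6 + (-6 - 3/2*1 + (½)*1*1)) = -10*(-6 + (-6 - 3/2 + ½)) = -10*(-6 - 7) = -10*(-13) = 130)
y*M(-5 - 1*(-2))² + 452 = 130*2² + 452 = 130*4 + 452 = 520 + 452 = 972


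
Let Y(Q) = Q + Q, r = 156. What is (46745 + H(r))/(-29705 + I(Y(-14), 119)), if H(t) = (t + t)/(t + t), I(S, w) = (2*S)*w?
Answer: -5194/4041 ≈ -1.2853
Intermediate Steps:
Y(Q) = 2*Q
I(S, w) = 2*S*w
H(t) = 1 (H(t) = (2*t)/((2*t)) = (2*t)*(1/(2*t)) = 1)
(46745 + H(r))/(-29705 + I(Y(-14), 119)) = (46745 + 1)/(-29705 + 2*(2*(-14))*119) = 46746/(-29705 + 2*(-28)*119) = 46746/(-29705 - 6664) = 46746/(-36369) = 46746*(-1/36369) = -5194/4041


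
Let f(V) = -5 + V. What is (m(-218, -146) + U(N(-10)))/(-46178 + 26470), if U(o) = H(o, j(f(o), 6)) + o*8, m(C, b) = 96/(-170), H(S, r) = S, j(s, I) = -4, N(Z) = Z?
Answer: 3849/837590 ≈ 0.0045953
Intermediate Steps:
m(C, b) = -48/85 (m(C, b) = 96*(-1/170) = -48/85)
U(o) = 9*o (U(o) = o + o*8 = o + 8*o = 9*o)
(m(-218, -146) + U(N(-10)))/(-46178 + 26470) = (-48/85 + 9*(-10))/(-46178 + 26470) = (-48/85 - 90)/(-19708) = -7698/85*(-1/19708) = 3849/837590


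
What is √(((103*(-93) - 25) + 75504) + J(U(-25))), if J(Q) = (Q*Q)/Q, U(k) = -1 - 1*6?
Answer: √65893 ≈ 256.70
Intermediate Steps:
U(k) = -7 (U(k) = -1 - 6 = -7)
J(Q) = Q (J(Q) = Q²/Q = Q)
√(((103*(-93) - 25) + 75504) + J(U(-25))) = √(((103*(-93) - 25) + 75504) - 7) = √(((-9579 - 25) + 75504) - 7) = √((-9604 + 75504) - 7) = √(65900 - 7) = √65893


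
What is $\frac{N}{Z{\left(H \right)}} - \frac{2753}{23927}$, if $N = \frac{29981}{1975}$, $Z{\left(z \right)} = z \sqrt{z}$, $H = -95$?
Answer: $- \frac{2753}{23927} + \frac{29981 i \sqrt{95}}{17824375} \approx -0.11506 + 0.016394 i$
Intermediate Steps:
$Z{\left(z \right)} = z^{\frac{3}{2}}$
$N = \frac{29981}{1975}$ ($N = 29981 \cdot \frac{1}{1975} = \frac{29981}{1975} \approx 15.18$)
$\frac{N}{Z{\left(H \right)}} - \frac{2753}{23927} = \frac{29981}{1975 \left(-95\right)^{\frac{3}{2}}} - \frac{2753}{23927} = \frac{29981}{1975 \left(- 95 i \sqrt{95}\right)} - \frac{2753}{23927} = \frac{29981 \frac{i \sqrt{95}}{9025}}{1975} - \frac{2753}{23927} = \frac{29981 i \sqrt{95}}{17824375} - \frac{2753}{23927} = - \frac{2753}{23927} + \frac{29981 i \sqrt{95}}{17824375}$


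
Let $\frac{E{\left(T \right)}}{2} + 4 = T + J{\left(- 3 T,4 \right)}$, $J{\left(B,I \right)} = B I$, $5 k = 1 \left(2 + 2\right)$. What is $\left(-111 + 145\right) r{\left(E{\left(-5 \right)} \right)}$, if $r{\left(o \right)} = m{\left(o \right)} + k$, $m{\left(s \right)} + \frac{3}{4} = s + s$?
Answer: $\frac{69377}{10} \approx 6937.7$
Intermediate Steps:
$m{\left(s \right)} = - \frac{3}{4} + 2 s$ ($m{\left(s \right)} = - \frac{3}{4} + \left(s + s\right) = - \frac{3}{4} + 2 s$)
$k = \frac{4}{5}$ ($k = \frac{1 \left(2 + 2\right)}{5} = \frac{1 \cdot 4}{5} = \frac{1}{5} \cdot 4 = \frac{4}{5} \approx 0.8$)
$E{\left(T \right)} = -8 - 22 T$ ($E{\left(T \right)} = -8 + 2 \left(T + - 3 T 4\right) = -8 + 2 \left(T - 12 T\right) = -8 + 2 \left(- 11 T\right) = -8 - 22 T$)
$r{\left(o \right)} = \frac{1}{20} + 2 o$ ($r{\left(o \right)} = \left(- \frac{3}{4} + 2 o\right) + \frac{4}{5} = \frac{1}{20} + 2 o$)
$\left(-111 + 145\right) r{\left(E{\left(-5 \right)} \right)} = \left(-111 + 145\right) \left(\frac{1}{20} + 2 \left(-8 - -110\right)\right) = 34 \left(\frac{1}{20} + 2 \left(-8 + 110\right)\right) = 34 \left(\frac{1}{20} + 2 \cdot 102\right) = 34 \left(\frac{1}{20} + 204\right) = 34 \cdot \frac{4081}{20} = \frac{69377}{10}$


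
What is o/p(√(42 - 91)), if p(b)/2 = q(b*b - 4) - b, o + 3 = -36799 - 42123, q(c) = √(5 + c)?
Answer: -552475*I/2 - 157850*I*√3 ≈ -5.4964e+5*I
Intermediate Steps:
o = -78925 (o = -3 + (-36799 - 42123) = -3 - 78922 = -78925)
p(b) = -2*b + 2*√(1 + b²) (p(b) = 2*(√(5 + (b*b - 4)) - b) = 2*(√(5 + (b² - 4)) - b) = 2*(√(5 + (-4 + b²)) - b) = 2*(√(1 + b²) - b) = -2*b + 2*√(1 + b²))
o/p(√(42 - 91)) = -78925/(-2*√(42 - 91) + 2*√(1 + (√(42 - 91))²)) = -78925/(-14*I + 2*√(1 + (√(-49))²)) = -78925/(-14*I + 2*√(1 + (7*I)²)) = -78925/(-14*I + 2*√(1 - 49)) = -78925/(-14*I + 2*√(-48)) = -78925/(-14*I + 2*(4*I*√3)) = -78925/(-14*I + 8*I*√3)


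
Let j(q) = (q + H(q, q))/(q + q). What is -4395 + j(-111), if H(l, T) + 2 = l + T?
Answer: -975355/222 ≈ -4393.5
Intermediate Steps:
H(l, T) = -2 + T + l (H(l, T) = -2 + (l + T) = -2 + (T + l) = -2 + T + l)
j(q) = (-2 + 3*q)/(2*q) (j(q) = (q + (-2 + q + q))/(q + q) = (q + (-2 + 2*q))/((2*q)) = (-2 + 3*q)*(1/(2*q)) = (-2 + 3*q)/(2*q))
-4395 + j(-111) = -4395 + (3/2 - 1/(-111)) = -4395 + (3/2 - 1*(-1/111)) = -4395 + (3/2 + 1/111) = -4395 + 335/222 = -975355/222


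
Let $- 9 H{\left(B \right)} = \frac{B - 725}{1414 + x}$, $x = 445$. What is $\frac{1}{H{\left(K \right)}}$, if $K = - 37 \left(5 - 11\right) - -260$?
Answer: $\frac{1859}{27} \approx 68.852$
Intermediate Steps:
$K = 482$ ($K = \left(-37\right) \left(-6\right) + 260 = 222 + 260 = 482$)
$H{\left(B \right)} = \frac{725}{16731} - \frac{B}{16731}$ ($H{\left(B \right)} = - \frac{\left(B - 725\right) \frac{1}{1414 + 445}}{9} = - \frac{\left(-725 + B\right) \frac{1}{1859}}{9} = - \frac{- \frac{725}{1859} + \frac{B}{1859}}{9} = \frac{725}{16731} - \frac{B}{16731}$)
$\frac{1}{H{\left(K \right)}} = \frac{1}{\frac{725}{16731} - \frac{482}{16731}} = \frac{1}{\frac{27}{1859}} = \frac{1859}{27}$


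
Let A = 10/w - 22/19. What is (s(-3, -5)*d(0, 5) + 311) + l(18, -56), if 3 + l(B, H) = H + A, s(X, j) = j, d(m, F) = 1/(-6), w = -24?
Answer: 57287/228 ≈ 251.26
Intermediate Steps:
A = -359/228 (A = 10/(-24) - 22/19 = 10*(-1/24) - 22*1/19 = -5/12 - 22/19 = -359/228 ≈ -1.5746)
d(m, F) = -⅙
l(B, H) = -1043/228 + H (l(B, H) = -3 + (H - 359/228) = -3 + (-359/228 + H) = -1043/228 + H)
(s(-3, -5)*d(0, 5) + 311) + l(18, -56) = (-5*(-⅙) + 311) + (-1043/228 - 56) = (⅚ + 311) - 13811/228 = 1871/6 - 13811/228 = 57287/228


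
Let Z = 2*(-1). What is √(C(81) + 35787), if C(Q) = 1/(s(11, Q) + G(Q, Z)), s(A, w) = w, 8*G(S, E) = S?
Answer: √26088731/27 ≈ 189.17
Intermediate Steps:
Z = -2
G(S, E) = S/8
C(Q) = 8/(9*Q) (C(Q) = 1/(Q + Q/8) = 1/(9*Q/8) = 8/(9*Q))
√(C(81) + 35787) = √((8/9)/81 + 35787) = √((8/9)*(1/81) + 35787) = √(8/729 + 35787) = √(26088731/729) = √26088731/27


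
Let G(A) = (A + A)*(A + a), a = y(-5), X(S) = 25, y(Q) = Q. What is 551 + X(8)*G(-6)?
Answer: 3851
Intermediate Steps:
a = -5
G(A) = 2*A*(-5 + A) (G(A) = (A + A)*(A - 5) = (2*A)*(-5 + A) = 2*A*(-5 + A))
551 + X(8)*G(-6) = 551 + 25*(2*(-6)*(-5 - 6)) = 551 + 25*(2*(-6)*(-11)) = 551 + 25*132 = 551 + 3300 = 3851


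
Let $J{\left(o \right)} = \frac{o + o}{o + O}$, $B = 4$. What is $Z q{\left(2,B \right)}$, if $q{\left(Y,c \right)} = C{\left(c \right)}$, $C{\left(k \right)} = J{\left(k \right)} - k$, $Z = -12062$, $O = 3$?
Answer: $\frac{241240}{7} \approx 34463.0$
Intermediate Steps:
$J{\left(o \right)} = \frac{2 o}{3 + o}$ ($J{\left(o \right)} = \frac{o + o}{o + 3} = \frac{2 o}{3 + o}$)
$C{\left(k \right)} = - k + \frac{2 k}{3 + k}$ ($C{\left(k \right)} = \frac{2 k}{3 + k} - k = - k + \frac{2 k}{3 + k}$)
$q{\left(Y,c \right)} = \frac{c \left(-1 - c\right)}{3 + c}$
$Z q{\left(2,B \right)} = - 12062 \frac{4 \left(-1 - 4\right)}{3 + 4} = - 12062 \frac{4 \left(-1 - 4\right)}{7} = - 12062 \cdot 4 \cdot \frac{1}{7} \left(-5\right) = \left(-12062\right) \left(- \frac{20}{7}\right) = \frac{241240}{7}$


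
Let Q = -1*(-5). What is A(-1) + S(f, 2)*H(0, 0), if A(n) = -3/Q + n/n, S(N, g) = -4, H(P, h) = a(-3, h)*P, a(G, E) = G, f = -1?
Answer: ⅖ ≈ 0.40000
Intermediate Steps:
Q = 5
H(P, h) = -3*P
A(n) = ⅖ (A(n) = -3/5 + n/n = -3*⅕ + 1 = -⅗ + 1 = ⅖)
A(-1) + S(f, 2)*H(0, 0) = ⅖ - (-12)*0 = ⅖ - 4*0 = ⅖ + 0 = ⅖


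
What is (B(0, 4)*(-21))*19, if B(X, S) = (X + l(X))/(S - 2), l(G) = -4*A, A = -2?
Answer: -1596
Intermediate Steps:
l(G) = 8 (l(G) = -4*(-2) = 8)
B(X, S) = (8 + X)/(-2 + S) (B(X, S) = (X + 8)/(S - 2) = (8 + X)/(-2 + S))
(B(0, 4)*(-21))*19 = (((8 + 0)/(-2 + 4))*(-21))*19 = ((8/2)*(-21))*19 = (((1/2)*8)*(-21))*19 = (4*(-21))*19 = -84*19 = -1596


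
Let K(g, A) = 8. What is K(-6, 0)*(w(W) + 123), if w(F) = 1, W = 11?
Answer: 992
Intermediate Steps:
K(-6, 0)*(w(W) + 123) = 8*(1 + 123) = 8*124 = 992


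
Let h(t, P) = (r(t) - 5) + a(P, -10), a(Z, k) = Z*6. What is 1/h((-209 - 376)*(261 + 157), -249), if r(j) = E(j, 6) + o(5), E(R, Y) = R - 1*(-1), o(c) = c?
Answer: -1/246023 ≈ -4.0647e-6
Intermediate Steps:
E(R, Y) = 1 + R (E(R, Y) = R + 1 = 1 + R)
a(Z, k) = 6*Z
r(j) = 6 + j (r(j) = (1 + j) + 5 = 6 + j)
h(t, P) = 1 + t + 6*P (h(t, P) = ((6 + t) - 5) + 6*P = (1 + t) + 6*P = 1 + t + 6*P)
1/h((-209 - 376)*(261 + 157), -249) = 1/(1 + (-209 - 376)*(261 + 157) + 6*(-249)) = 1/(1 - 585*418 - 1494) = 1/(1 - 244530 - 1494) = 1/(-246023) = -1/246023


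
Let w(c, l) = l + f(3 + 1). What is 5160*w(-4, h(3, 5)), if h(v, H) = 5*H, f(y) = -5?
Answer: 103200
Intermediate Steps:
w(c, l) = -5 + l (w(c, l) = l - 5 = -5 + l)
5160*w(-4, h(3, 5)) = 5160*(-5 + 5*5) = 5160*(-5 + 25) = 5160*20 = 103200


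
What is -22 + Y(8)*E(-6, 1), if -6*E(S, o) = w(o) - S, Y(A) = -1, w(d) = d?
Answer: -125/6 ≈ -20.833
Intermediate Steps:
E(S, o) = -o/6 + S/6 (E(S, o) = -(o - S)/6 = -o/6 + S/6)
-22 + Y(8)*E(-6, 1) = -22 - (-⅙*1 + (⅙)*(-6)) = -22 - (-⅙ - 1) = -22 - 1*(-7/6) = -22 + 7/6 = -125/6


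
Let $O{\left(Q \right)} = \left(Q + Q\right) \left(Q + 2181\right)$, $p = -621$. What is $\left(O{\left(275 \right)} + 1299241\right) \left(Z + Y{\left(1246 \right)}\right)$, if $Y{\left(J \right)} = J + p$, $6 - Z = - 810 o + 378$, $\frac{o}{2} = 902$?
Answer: $3873016371213$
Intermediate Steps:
$o = 1804$ ($o = 2 \cdot 902 = 1804$)
$Z = 1460868$ ($Z = 6 - \left(\left(-810\right) 1804 + 378\right) = 6 - \left(-1461240 + 378\right) = 6 - -1460862 = 6 + 1460862 = 1460868$)
$Y{\left(J \right)} = -621 + J$ ($Y{\left(J \right)} = J - 621 = -621 + J$)
$O{\left(Q \right)} = 2 Q \left(2181 + Q\right)$
$\left(O{\left(275 \right)} + 1299241\right) \left(Z + Y{\left(1246 \right)}\right) = \left(2 \cdot 275 \left(2181 + 275\right) + 1299241\right) \left(1460868 + \left(-621 + 1246\right)\right) = \left(2 \cdot 275 \cdot 2456 + 1299241\right) \left(1460868 + 625\right) = \left(1350800 + 1299241\right) 1461493 = 2650041 \cdot 1461493 = 3873016371213$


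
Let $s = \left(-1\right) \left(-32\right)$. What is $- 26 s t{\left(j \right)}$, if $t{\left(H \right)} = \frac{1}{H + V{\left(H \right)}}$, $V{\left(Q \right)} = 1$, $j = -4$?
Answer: $\frac{832}{3} \approx 277.33$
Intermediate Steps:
$s = 32$
$t{\left(H \right)} = \frac{1}{1 + H}$ ($t{\left(H \right)} = \frac{1}{H + 1} = \frac{1}{1 + H}$)
$- 26 s t{\left(j \right)} = \frac{\left(-26\right) 32}{1 - 4} = - \frac{832}{-3} = \left(-832\right) \left(- \frac{1}{3}\right) = \frac{832}{3}$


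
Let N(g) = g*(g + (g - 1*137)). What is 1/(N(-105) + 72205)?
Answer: 1/108640 ≈ 9.2047e-6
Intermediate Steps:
N(g) = g*(-137 + 2*g) (N(g) = g*(g + (g - 137)) = g*(g + (-137 + g)) = g*(-137 + 2*g))
1/(N(-105) + 72205) = 1/(-105*(-137 + 2*(-105)) + 72205) = 1/(-105*(-137 - 210) + 72205) = 1/(-105*(-347) + 72205) = 1/(36435 + 72205) = 1/108640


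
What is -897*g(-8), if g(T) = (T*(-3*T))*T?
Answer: -1377792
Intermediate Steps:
g(T) = -3*T³ (g(T) = (-3*T²)*T = -3*T³)
-897*g(-8) = -(-2691)*(-8)³ = -(-2691)*(-512) = -897*1536 = -1377792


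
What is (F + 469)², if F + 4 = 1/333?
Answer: 23977283716/110889 ≈ 2.1623e+5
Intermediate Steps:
F = -1331/333 (F = -4 + 1/333 = -1331/333 ≈ -3.9970)
(F + 469)² = (-1331/333 + 469)² = (154846/333)² = 23977283716/110889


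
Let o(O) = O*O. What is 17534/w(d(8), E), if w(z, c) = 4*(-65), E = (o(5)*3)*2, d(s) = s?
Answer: -8767/130 ≈ -67.438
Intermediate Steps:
o(O) = O²
E = 150 (E = (5²*3)*2 = (25*3)*2 = 75*2 = 150)
w(z, c) = -260
17534/w(d(8), E) = 17534/(-260) = 17534*(-1/260) = -8767/130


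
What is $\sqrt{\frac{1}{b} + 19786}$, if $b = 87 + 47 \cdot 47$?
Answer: $\frac{\sqrt{26076049118}}{1148} \approx 140.66$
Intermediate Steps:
$b = 2296$ ($b = 87 + 2209 = 2296$)
$\sqrt{\frac{1}{b} + 19786} = \sqrt{\frac{1}{2296} + 19786} = \sqrt{\frac{45428657}{2296}} = \frac{\sqrt{26076049118}}{1148}$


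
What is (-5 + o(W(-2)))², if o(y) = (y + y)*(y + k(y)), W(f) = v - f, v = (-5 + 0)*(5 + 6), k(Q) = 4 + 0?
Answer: 26925721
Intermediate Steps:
k(Q) = 4
v = -55 (v = -5*11 = -55)
W(f) = -55 - f
o(y) = 2*y*(4 + y) (o(y) = (y + y)*(y + 4) = (2*y)*(4 + y) = 2*y*(4 + y))
(-5 + o(W(-2)))² = (-5 + 2*(-55 - 1*(-2))*(4 + (-55 - 1*(-2))))² = (-5 + 2*(-55 + 2)*(4 + (-55 + 2)))² = (-5 + 2*(-53)*(4 - 53))² = (-5 + 2*(-53)*(-49))² = (-5 + 5194)² = 5189² = 26925721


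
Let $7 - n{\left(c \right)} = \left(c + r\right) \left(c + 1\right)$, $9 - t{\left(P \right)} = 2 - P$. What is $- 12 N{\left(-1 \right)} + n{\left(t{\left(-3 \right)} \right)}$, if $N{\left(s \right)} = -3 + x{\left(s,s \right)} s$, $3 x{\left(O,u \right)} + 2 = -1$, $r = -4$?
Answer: $31$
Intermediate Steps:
$x{\left(O,u \right)} = -1$ ($x{\left(O,u \right)} = - \frac{2}{3} + \frac{1}{3} \left(-1\right) = - \frac{2}{3} - \frac{1}{3} = -1$)
$t{\left(P \right)} = 7 + P$ ($t{\left(P \right)} = 9 - \left(2 - P\right) = 9 + \left(-2 + P\right) = 7 + P$)
$N{\left(s \right)} = -3 - s$
$n{\left(c \right)} = 7 - \left(1 + c\right) \left(-4 + c\right)$ ($n{\left(c \right)} = 7 - \left(c - 4\right) \left(c + 1\right) = 7 - \left(-4 + c\right) \left(1 + c\right) = 7 - \left(1 + c\right) \left(-4 + c\right)$)
$- 12 N{\left(-1 \right)} + n{\left(t{\left(-3 \right)} \right)} = - 12 \left(-3 - -1\right) + \left(11 - \left(7 - 3\right)^{2} + 3 \left(7 - 3\right)\right) = - 12 \left(-3 + 1\right) + \left(11 - 4^{2} + 3 \cdot 4\right) = \left(-12\right) \left(-2\right) + \left(11 - 16 + 12\right) = 24 + \left(11 - 16 + 12\right) = 24 + 7 = 31$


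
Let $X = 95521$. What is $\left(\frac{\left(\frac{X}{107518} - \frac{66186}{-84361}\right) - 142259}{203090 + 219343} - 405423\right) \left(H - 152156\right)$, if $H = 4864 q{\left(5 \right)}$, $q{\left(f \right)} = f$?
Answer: $\frac{1002945791498713474109270}{19351540516733} \approx 5.1828 \cdot 10^{10}$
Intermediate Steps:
$H = 24320$ ($H = 4864 \cdot 5 = 24320$)
$\left(\frac{\left(\frac{X}{107518} - \frac{66186}{-84361}\right) - 142259}{203090 + 219343} - 405423\right) \left(H - 152156\right) = \left(\frac{\left(\frac{95521}{107518} - \frac{66186}{-84361}\right) - 142259}{203090 + 219343} - 405423\right) \left(24320 - 152156\right) = \left(\frac{\left(95521 \cdot \frac{1}{107518} - - \frac{66186}{84361}\right) - 142259}{422433} - 405423\right) \left(-127836\right) = \left(\left(\left(\frac{95521}{107518} + \frac{66186}{84361}\right) - 142259\right) \frac{1}{422433} - 405423\right) \left(-127836\right) = \left(\left(\frac{15174433429}{9070325998} - 142259\right) \frac{1}{422433} - 405423\right) \left(-127836\right) = \left(\left(- \frac{1290320331716053}{9070325998}\right) \frac{1}{422433} - 405423\right) \left(-127836\right) = \left(- \frac{117301848337823}{348327729301194} - 405423\right) \left(-127836\right) = \left(- \frac{141220190298326312885}{348327729301194}\right) \left(-127836\right) = \frac{1002945791498713474109270}{19351540516733}$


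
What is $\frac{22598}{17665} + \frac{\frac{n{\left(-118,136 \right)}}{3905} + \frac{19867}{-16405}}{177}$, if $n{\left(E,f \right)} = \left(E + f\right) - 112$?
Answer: $\frac{3397847092551}{2670686540335} \approx 1.2723$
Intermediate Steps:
$n{\left(E,f \right)} = -112 + E + f$
$\frac{22598}{17665} + \frac{\frac{n{\left(-118,136 \right)}}{3905} + \frac{19867}{-16405}}{177} = \frac{22598}{17665} + \frac{\frac{-112 - 118 + 136}{3905} + \frac{19867}{-16405}}{177} = 22598 \cdot \frac{1}{17665} + \left(\left(-94\right) \frac{1}{3905} + 19867 \left(- \frac{1}{16405}\right)\right) \frac{1}{177} = \frac{22598}{17665} + \left(- \frac{94}{3905} - \frac{19867}{16405}\right) \frac{1}{177} = \frac{22598}{17665} - \frac{5274847}{755925995} = \frac{3397847092551}{2670686540335}$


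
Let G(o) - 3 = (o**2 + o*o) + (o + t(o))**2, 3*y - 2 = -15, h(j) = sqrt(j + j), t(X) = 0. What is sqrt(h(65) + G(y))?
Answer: sqrt(534 + 9*sqrt(130))/3 ≈ 8.4104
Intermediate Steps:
h(j) = sqrt(2)*sqrt(j) (h(j) = sqrt(2*j) = sqrt(2)*sqrt(j))
y = -13/3 (y = 2/3 + (1/3)*(-15) = 2/3 - 5 = -13/3 ≈ -4.3333)
G(o) = 3 + 3*o**2 (G(o) = 3 + ((o**2 + o*o) + (o + 0)**2) = 3 + ((o**2 + o**2) + o**2) = 3 + (2*o**2 + o**2) = 3 + 3*o**2)
sqrt(h(65) + G(y)) = sqrt(sqrt(2)*sqrt(65) + (3 + 3*(-13/3)**2)) = sqrt(sqrt(130) + (3 + 3*(169/9))) = sqrt(sqrt(130) + (3 + 169/3)) = sqrt(sqrt(130) + 178/3) = sqrt(178/3 + sqrt(130))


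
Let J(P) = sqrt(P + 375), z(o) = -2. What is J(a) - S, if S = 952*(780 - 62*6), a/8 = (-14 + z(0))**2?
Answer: -388416 + sqrt(2423) ≈ -3.8837e+5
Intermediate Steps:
a = 2048 (a = 8*(-14 - 2)**2 = 8*(-16)**2 = 8*256 = 2048)
S = 388416 (S = 952*(780 - 372) = 952*408 = 388416)
J(P) = sqrt(375 + P)
J(a) - S = sqrt(375 + 2048) - 1*388416 = sqrt(2423) - 388416 = -388416 + sqrt(2423)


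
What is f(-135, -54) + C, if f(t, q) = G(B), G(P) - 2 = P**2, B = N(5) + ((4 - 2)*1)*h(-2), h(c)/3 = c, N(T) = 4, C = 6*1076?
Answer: 6522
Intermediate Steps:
C = 6456
h(c) = 3*c
B = -8 (B = 4 + ((4 - 2)*1)*(3*(-2)) = 4 + (2*1)*(-6) = 4 + 2*(-6) = 4 - 12 = -8)
G(P) = 2 + P**2
f(t, q) = 66 (f(t, q) = 2 + (-8)**2 = 2 + 64 = 66)
f(-135, -54) + C = 66 + 6456 = 6522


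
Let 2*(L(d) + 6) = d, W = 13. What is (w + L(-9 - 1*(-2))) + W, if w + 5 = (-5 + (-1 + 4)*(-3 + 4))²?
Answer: 5/2 ≈ 2.5000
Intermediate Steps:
L(d) = -6 + d/2
w = -1 (w = -5 + (-5 + (-1 + 4)*(-3 + 4))² = -5 + (-5 + 3*1)² = -5 + (-5 + 3)² = -5 + (-2)² = -5 + 4 = -1)
(w + L(-9 - 1*(-2))) + W = (-1 + (-6 + (-9 - 1*(-2))/2)) + 13 = (-1 + (-6 + (-9 + 2)/2)) + 13 = (-1 + (-6 + (½)*(-7))) + 13 = (-1 + (-6 - 7/2)) + 13 = (-1 - 19/2) + 13 = -21/2 + 13 = 5/2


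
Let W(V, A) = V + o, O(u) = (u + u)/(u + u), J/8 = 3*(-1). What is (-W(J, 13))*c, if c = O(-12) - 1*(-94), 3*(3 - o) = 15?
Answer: 2470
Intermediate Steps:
o = -2 (o = 3 - ⅓*15 = 3 - 5 = -2)
J = -24 (J = 8*(3*(-1)) = 8*(-3) = -24)
O(u) = 1 (O(u) = (2*u)/((2*u)) = (2*u)*(1/(2*u)) = 1)
W(V, A) = -2 + V (W(V, A) = V - 2 = -2 + V)
c = 95 (c = 1 - 1*(-94) = 1 + 94 = 95)
(-W(J, 13))*c = -(-2 - 24)*95 = -1*(-26)*95 = 26*95 = 2470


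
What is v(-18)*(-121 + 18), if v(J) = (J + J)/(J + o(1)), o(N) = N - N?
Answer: -206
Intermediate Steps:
o(N) = 0
v(J) = 2 (v(J) = (J + J)/(J + 0) = (2*J)/J = 2)
v(-18)*(-121 + 18) = 2*(-121 + 18) = 2*(-103) = -206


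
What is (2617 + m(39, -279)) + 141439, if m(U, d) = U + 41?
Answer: 144136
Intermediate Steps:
m(U, d) = 41 + U
(2617 + m(39, -279)) + 141439 = (2617 + (41 + 39)) + 141439 = (2617 + 80) + 141439 = 2697 + 141439 = 144136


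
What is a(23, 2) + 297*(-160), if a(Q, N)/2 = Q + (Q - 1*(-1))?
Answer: -47426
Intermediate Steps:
a(Q, N) = 2 + 4*Q (a(Q, N) = 2*(Q + (Q - 1*(-1))) = 2*(Q + (Q + 1)) = 2*(Q + (1 + Q)) = 2*(1 + 2*Q) = 2 + 4*Q)
a(23, 2) + 297*(-160) = (2 + 4*23) + 297*(-160) = (2 + 92) - 47520 = 94 - 47520 = -47426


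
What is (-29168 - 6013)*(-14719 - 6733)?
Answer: 754702812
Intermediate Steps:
(-29168 - 6013)*(-14719 - 6733) = -35181*(-21452) = 754702812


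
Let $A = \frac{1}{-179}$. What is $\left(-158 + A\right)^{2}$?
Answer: $\frac{799928089}{32041} \approx 24966.0$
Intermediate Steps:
$A = - \frac{1}{179} \approx -0.0055866$
$\left(-158 + A\right)^{2} = \left(-158 - \frac{1}{179}\right)^{2} = \left(- \frac{28283}{179}\right)^{2} = \frac{799928089}{32041}$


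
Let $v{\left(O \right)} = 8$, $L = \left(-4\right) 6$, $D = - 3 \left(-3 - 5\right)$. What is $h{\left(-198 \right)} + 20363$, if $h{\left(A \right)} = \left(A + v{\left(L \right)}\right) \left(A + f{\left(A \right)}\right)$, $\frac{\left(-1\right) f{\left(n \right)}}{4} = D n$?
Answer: $-3553537$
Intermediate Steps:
$D = 24$ ($D = \left(-3\right) \left(-8\right) = 24$)
$f{\left(n \right)} = - 96 n$ ($f{\left(n \right)} = - 4 \cdot 24 n = - 96 n$)
$L = -24$
$h{\left(A \right)} = - 95 A \left(8 + A\right)$ ($h{\left(A \right)} = \left(A + 8\right) \left(A - 96 A\right) = \left(8 + A\right) \left(- 95 A\right) = - 95 A \left(8 + A\right)$)
$h{\left(-198 \right)} + 20363 = 95 \left(-198\right) \left(-8 - -198\right) + 20363 = 95 \left(-198\right) \left(-8 + 198\right) + 20363 = 95 \left(-198\right) 190 + 20363 = -3573900 + 20363 = -3553537$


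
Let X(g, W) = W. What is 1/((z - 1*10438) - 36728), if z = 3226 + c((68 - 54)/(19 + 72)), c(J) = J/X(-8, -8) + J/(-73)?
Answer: -3796/166796321 ≈ -2.2758e-5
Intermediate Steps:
c(J) = -81*J/584 (c(J) = J/(-8) + J/(-73) = J*(-⅛) + J*(-1/73) = -J/8 - J/73 = -81*J/584)
z = 12245815/3796 (z = 3226 - 81*(68 - 54)/(584*(19 + 72)) = 3226 - 567/(292*91) = 3226 - 81/584*2/13 = 3226 - 81/3796 = 12245815/3796 ≈ 3226.0)
1/((z - 1*10438) - 36728) = 1/((12245815/3796 - 1*10438) - 36728) = 1/((12245815/3796 - 10438) - 36728) = 1/(-27376833/3796 - 36728) = 1/(-166796321/3796) = -3796/166796321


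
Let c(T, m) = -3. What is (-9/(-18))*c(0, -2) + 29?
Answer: 55/2 ≈ 27.500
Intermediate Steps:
(-9/(-18))*c(0, -2) + 29 = -9/(-18)*(-3) + 29 = -9*(-1/18)*(-3) + 29 = (½)*(-3) + 29 = -3/2 + 29 = 55/2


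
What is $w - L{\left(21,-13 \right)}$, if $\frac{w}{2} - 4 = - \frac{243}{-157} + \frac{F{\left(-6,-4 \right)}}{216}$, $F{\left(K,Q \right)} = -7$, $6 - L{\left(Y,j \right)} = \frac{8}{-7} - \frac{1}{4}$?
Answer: $\frac{215893}{59346} \approx 3.6379$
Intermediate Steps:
$L{\left(Y,j \right)} = \frac{207}{28}$ ($L{\left(Y,j \right)} = 6 - \left(\frac{8}{-7} - \frac{1}{4}\right) = 6 - \left(8 \left(- \frac{1}{7}\right) - \frac{1}{4}\right) = 6 - \left(- \frac{8}{7} - \frac{1}{4}\right) = 6 - - \frac{39}{28} = 6 + \frac{39}{28} = \frac{207}{28}$)
$w = \frac{187037}{16956}$ ($w = 8 + 2 \left(- \frac{243}{-157} - \frac{7}{216}\right) = 8 + 2 \left(\left(-243\right) \left(- \frac{1}{157}\right) - \frac{7}{216}\right) = 8 + 2 \left(\frac{243}{157} - \frac{7}{216}\right) = 8 + 2 \cdot \frac{51389}{33912} = 8 + \frac{51389}{16956} = \frac{187037}{16956} \approx 11.031$)
$w - L{\left(21,-13 \right)} = \frac{187037}{16956} - \frac{207}{28} = \frac{215893}{59346}$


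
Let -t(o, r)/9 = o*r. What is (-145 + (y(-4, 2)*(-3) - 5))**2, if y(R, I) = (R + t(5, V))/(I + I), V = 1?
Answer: 205209/16 ≈ 12826.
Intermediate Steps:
t(o, r) = -9*o*r
y(R, I) = (-45 + R)/(2*I) (y(R, I) = (R - 9*5*1)/(I + I) = (R - 45)/((2*I)) = (-45 + R)*(1/(2*I)) = (-45 + R)/(2*I))
(-145 + (y(-4, 2)*(-3) - 5))**2 = (-145 + (((1/2)*(-45 - 4)/2)*(-3) - 5))**2 = (-145 + (((1/2)*(1/2)*(-49))*(-3) - 5))**2 = (-145 + (-49/4*(-3) - 5))**2 = (-145 + (147/4 - 5))**2 = (-145 + 127/4)**2 = (-453/4)**2 = 205209/16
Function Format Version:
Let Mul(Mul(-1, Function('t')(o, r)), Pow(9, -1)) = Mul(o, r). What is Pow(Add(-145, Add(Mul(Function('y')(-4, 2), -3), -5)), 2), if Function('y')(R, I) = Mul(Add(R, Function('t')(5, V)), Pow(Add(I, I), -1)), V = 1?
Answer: Rational(205209, 16) ≈ 12826.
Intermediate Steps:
Function('t')(o, r) = Mul(-9, o, r) (Function('t')(o, r) = Mul(-9, Mul(o, r)) = Mul(-9, o, r))
Function('y')(R, I) = Mul(Rational(1, 2), Pow(I, -1), Add(-45, R)) (Function('y')(R, I) = Mul(Add(R, Mul(-9, 5, 1)), Pow(Add(I, I), -1)) = Mul(Add(R, -45), Pow(Mul(2, I), -1)) = Mul(Add(-45, R), Mul(Rational(1, 2), Pow(I, -1))) = Mul(Rational(1, 2), Pow(I, -1), Add(-45, R)))
Pow(Add(-145, Add(Mul(Function('y')(-4, 2), -3), -5)), 2) = Pow(Add(-145, Add(Mul(Mul(Rational(1, 2), Pow(2, -1), Add(-45, -4)), -3), -5)), 2) = Pow(Add(-145, Add(Mul(Mul(Rational(1, 2), Rational(1, 2), -49), -3), -5)), 2) = Pow(Add(-145, Add(Mul(Rational(-49, 4), -3), -5)), 2) = Pow(Add(-145, Add(Rational(147, 4), -5)), 2) = Pow(Add(-145, Rational(127, 4)), 2) = Pow(Rational(-453, 4), 2) = Rational(205209, 16)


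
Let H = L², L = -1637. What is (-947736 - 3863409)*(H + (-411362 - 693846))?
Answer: -7575441282345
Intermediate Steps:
H = 2679769 (H = (-1637)² = 2679769)
(-947736 - 3863409)*(H + (-411362 - 693846)) = (-947736 - 3863409)*(2679769 + (-411362 - 693846)) = -4811145*(2679769 - 1105208) = -4811145*1574561 = -7575441282345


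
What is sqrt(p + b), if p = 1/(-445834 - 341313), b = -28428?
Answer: I*sqrt(17614000160871799)/787147 ≈ 168.61*I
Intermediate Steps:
p = -1/787147 (p = 1/(-787147) = -1/787147 ≈ -1.2704e-6)
sqrt(p + b) = sqrt(-1/787147 - 28428) = sqrt(-22377014917/787147) = I*sqrt(17614000160871799)/787147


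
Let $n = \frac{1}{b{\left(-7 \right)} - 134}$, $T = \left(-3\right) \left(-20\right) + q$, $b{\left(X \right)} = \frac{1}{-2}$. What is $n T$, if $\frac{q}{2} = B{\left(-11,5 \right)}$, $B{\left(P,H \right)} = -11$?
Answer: $- \frac{76}{269} \approx -0.28253$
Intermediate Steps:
$q = -22$ ($q = 2 \left(-11\right) = -22$)
$b{\left(X \right)} = - \frac{1}{2}$
$T = 38$ ($T = \left(-3\right) \left(-20\right) - 22 = 60 - 22 = 38$)
$n = - \frac{2}{269}$ ($n = \frac{1}{- \frac{1}{2} - 134} = \frac{1}{- \frac{269}{2}} = - \frac{2}{269} \approx -0.0074349$)
$n T = \left(- \frac{2}{269}\right) 38 = - \frac{76}{269}$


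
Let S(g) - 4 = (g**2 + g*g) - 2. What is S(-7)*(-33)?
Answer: -3300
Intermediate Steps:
S(g) = 2 + 2*g**2 (S(g) = 4 + ((g**2 + g*g) - 2) = 4 + ((g**2 + g**2) - 2) = 4 + (2*g**2 - 2) = 4 + (-2 + 2*g**2) = 2 + 2*g**2)
S(-7)*(-33) = (2 + 2*(-7)**2)*(-33) = (2 + 2*49)*(-33) = (2 + 98)*(-33) = 100*(-33) = -3300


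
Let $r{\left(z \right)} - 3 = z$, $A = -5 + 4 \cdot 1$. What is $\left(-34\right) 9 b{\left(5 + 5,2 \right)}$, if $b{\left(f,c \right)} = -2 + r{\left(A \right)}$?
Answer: $0$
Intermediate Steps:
$A = -1$ ($A = -5 + 4 = -1$)
$r{\left(z \right)} = 3 + z$
$b{\left(f,c \right)} = 0$ ($b{\left(f,c \right)} = -2 + \left(3 - 1\right) = -2 + 2 = 0$)
$\left(-34\right) 9 b{\left(5 + 5,2 \right)} = \left(-34\right) 9 \cdot 0 = \left(-306\right) 0 = 0$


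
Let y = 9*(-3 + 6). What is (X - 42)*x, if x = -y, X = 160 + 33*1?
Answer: -4077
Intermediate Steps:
X = 193 (X = 160 + 33 = 193)
y = 27 (y = 9*3 = 27)
x = -27 (x = -1*27 = -27)
(X - 42)*x = (193 - 42)*(-27) = 151*(-27) = -4077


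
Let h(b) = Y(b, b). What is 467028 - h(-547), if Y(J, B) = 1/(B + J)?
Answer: 510928633/1094 ≈ 4.6703e+5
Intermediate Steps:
h(b) = 1/(2*b) (h(b) = 1/(b + b) = 1/(2*b))
467028 - h(-547) = 467028 - 1/(2*(-547)) = 467028 - (-1)/(2*547) = 467028 - 1*(-1/1094) = 467028 + 1/1094 = 510928633/1094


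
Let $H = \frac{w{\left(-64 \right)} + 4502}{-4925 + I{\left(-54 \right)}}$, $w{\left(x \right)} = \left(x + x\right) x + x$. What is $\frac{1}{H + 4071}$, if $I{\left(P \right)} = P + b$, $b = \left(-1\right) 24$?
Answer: $\frac{5003}{20354583} \approx 0.00024579$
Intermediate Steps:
$b = -24$
$w{\left(x \right)} = x + 2 x^{2}$ ($w{\left(x \right)} = 2 x x + x = 2 x^{2} + x = x + 2 x^{2}$)
$I{\left(P \right)} = -24 + P$ ($I{\left(P \right)} = P - 24 = -24 + P$)
$H = - \frac{12630}{5003}$ ($H = \frac{- 64 \left(1 + 2 \left(-64\right)\right) + 4502}{-4925 - 78} = \frac{- 64 \left(1 - 128\right) + 4502}{-4925 - 78} = \frac{\left(-64\right) \left(-127\right) + 4502}{-5003} = \left(8128 + 4502\right) \left(- \frac{1}{5003}\right) = 12630 \left(- \frac{1}{5003}\right) = - \frac{12630}{5003} \approx -2.5245$)
$\frac{1}{H + 4071} = \frac{1}{- \frac{12630}{5003} + 4071} = \frac{1}{\frac{20354583}{5003}} = \frac{5003}{20354583}$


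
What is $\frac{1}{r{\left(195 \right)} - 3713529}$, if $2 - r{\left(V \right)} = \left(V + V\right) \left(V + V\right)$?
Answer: $- \frac{1}{3865627} \approx -2.5869 \cdot 10^{-7}$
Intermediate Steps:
$r{\left(V \right)} = 2 - 4 V^{2}$ ($r{\left(V \right)} = 2 - \left(V + V\right) \left(V + V\right) = 2 - 2 V 2 V = 2 - 4 V^{2}$)
$\frac{1}{r{\left(195 \right)} - 3713529} = \frac{1}{\left(2 - 4 \cdot 195^{2}\right) - 3713529} = \frac{1}{\left(2 - 152100\right) - 3713529} = \frac{1}{-152098 - 3713529} = \frac{1}{-3865627} = - \frac{1}{3865627}$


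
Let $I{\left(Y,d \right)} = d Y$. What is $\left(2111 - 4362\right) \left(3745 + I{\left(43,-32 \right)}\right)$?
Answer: $-5332619$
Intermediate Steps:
$I{\left(Y,d \right)} = Y d$
$\left(2111 - 4362\right) \left(3745 + I{\left(43,-32 \right)}\right) = \left(2111 - 4362\right) \left(3745 + 43 \left(-32\right)\right) = - 2251 \left(3745 - 1376\right) = \left(-2251\right) 2369 = -5332619$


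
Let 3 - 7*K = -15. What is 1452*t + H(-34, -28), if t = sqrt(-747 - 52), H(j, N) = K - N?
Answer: 214/7 + 1452*I*sqrt(799) ≈ 30.571 + 41043.0*I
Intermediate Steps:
K = 18/7 (K = 3/7 - 1/7*(-15) = 3/7 + 15/7 = 18/7 ≈ 2.5714)
H(j, N) = 18/7 - N
t = I*sqrt(799) (t = sqrt(-799) = I*sqrt(799) ≈ 28.267*I)
1452*t + H(-34, -28) = 1452*(I*sqrt(799)) + (18/7 - 1*(-28)) = 1452*I*sqrt(799) + (18/7 + 28) = 1452*I*sqrt(799) + 214/7 = 214/7 + 1452*I*sqrt(799)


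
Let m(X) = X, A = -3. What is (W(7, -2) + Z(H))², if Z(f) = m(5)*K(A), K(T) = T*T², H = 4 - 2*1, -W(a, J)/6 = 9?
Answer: 35721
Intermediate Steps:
W(a, J) = -54 (W(a, J) = -6*9 = -54)
H = 2 (H = 4 - 2 = 2)
K(T) = T³
Z(f) = -135 (Z(f) = 5*(-3)³ = 5*(-27) = -135)
(W(7, -2) + Z(H))² = (-54 - 135)² = (-189)² = 35721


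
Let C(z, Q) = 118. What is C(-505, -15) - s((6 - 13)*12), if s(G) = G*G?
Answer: -6938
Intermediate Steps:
s(G) = G²
C(-505, -15) - s((6 - 13)*12) = 118 - ((6 - 13)*12)² = 118 - (-7*12)² = 118 - 1*(-84)² = 118 - 1*7056 = 118 - 7056 = -6938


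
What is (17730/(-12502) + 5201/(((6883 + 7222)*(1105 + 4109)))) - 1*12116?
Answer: -795803178397517/65674318710 ≈ -12117.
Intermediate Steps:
(17730/(-12502) + 5201/(((6883 + 7222)*(1105 + 4109)))) - 1*12116 = (17730*(-1/12502) + 5201/((14105*5214))) - 12116 = (-8865/6251 + 5201/73543470) - 12116 = (-8865/6251 + 5201*(1/73543470)) - 12116 = (-8865/6251 + 743/10506210) - 12116 = -93132907157/65674318710 - 12116 = -795803178397517/65674318710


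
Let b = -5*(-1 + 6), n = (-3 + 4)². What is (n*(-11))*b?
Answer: 275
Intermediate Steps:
n = 1 (n = 1² = 1)
b = -25 (b = -5*5 = -25)
(n*(-11))*b = (1*(-11))*(-25) = -11*(-25) = 275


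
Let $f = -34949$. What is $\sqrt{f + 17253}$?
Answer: $4 i \sqrt{1106} \approx 133.03 i$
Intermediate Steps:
$\sqrt{f + 17253} = \sqrt{-34949 + 17253} = \sqrt{-17696} = 4 i \sqrt{1106}$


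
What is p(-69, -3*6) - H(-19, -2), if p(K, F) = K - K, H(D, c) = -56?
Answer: 56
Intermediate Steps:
p(K, F) = 0
p(-69, -3*6) - H(-19, -2) = 0 - 1*(-56) = 0 + 56 = 56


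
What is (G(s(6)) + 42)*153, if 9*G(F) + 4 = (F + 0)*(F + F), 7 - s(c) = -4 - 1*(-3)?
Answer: 8534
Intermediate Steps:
s(c) = 8 (s(c) = 7 - (-4 - 1*(-3)) = 7 - (-4 + 3) = 7 - 1*(-1) = 7 + 1 = 8)
G(F) = -4/9 + 2*F**2/9 (G(F) = -4/9 + ((F + 0)*(F + F))/9 = -4/9 + (F*(2*F))/9 = -4/9 + (2*F**2)/9 = -4/9 + 2*F**2/9)
(G(s(6)) + 42)*153 = ((-4/9 + (2/9)*8**2) + 42)*153 = ((-4/9 + (2/9)*64) + 42)*153 = ((-4/9 + 128/9) + 42)*153 = (124/9 + 42)*153 = (502/9)*153 = 8534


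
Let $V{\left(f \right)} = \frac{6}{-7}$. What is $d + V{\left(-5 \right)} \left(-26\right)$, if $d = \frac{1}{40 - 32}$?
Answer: $\frac{1255}{56} \approx 22.411$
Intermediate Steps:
$d = \frac{1}{8} \approx 0.125$
$V{\left(f \right)} = - \frac{6}{7}$ ($V{\left(f \right)} = 6 \left(- \frac{1}{7}\right) = - \frac{6}{7}$)
$d + V{\left(-5 \right)} \left(-26\right) = \frac{1}{8} - - \frac{156}{7} = \frac{1}{8} + \frac{156}{7} = \frac{1255}{56}$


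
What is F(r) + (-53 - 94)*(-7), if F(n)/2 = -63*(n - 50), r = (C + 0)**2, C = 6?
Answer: 2793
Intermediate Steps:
r = 36 (r = (6 + 0)**2 = 6**2 = 36)
F(n) = 6300 - 126*n (F(n) = 2*(-63*(n - 50)) = 2*(-63*(-50 + n)) = 2*(3150 - 63*n) = 6300 - 126*n)
F(r) + (-53 - 94)*(-7) = (6300 - 126*36) + (-53 - 94)*(-7) = (6300 - 4536) - 147*(-7) = 1764 + 1029 = 2793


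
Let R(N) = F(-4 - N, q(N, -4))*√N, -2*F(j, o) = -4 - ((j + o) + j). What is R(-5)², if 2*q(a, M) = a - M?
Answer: -605/16 ≈ -37.813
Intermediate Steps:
q(a, M) = a/2 - M/2 (q(a, M) = (a - M)/2 = a/2 - M/2)
F(j, o) = 2 + j + o/2 (F(j, o) = -(-4 - ((j + o) + j))/2 = -(-4 - (o + 2*j))/2 = -(-4 + (-o - 2*j))/2 = -(-4 - o - 2*j)/2 = 2 + j + o/2)
R(N) = √N*(-1 - 3*N/4) (R(N) = (2 + (-4 - N) + (N/2 - ½*(-4))/2)*√N = (2 + (-4 - N) + (N/2 + 2)/2)*√N = (2 + (-4 - N) + (2 + N/2)/2)*√N = (2 + (-4 - N) + (1 + N/4))*√N = (-1 - 3*N/4)*√N = √N*(-1 - 3*N/4))
R(-5)² = (√(-5)*(-4 - 3*(-5))/4)² = ((I*√5)*(-4 + 15)/4)² = ((¼)*(I*√5)*11)² = (11*I*√5/4)² = -605/16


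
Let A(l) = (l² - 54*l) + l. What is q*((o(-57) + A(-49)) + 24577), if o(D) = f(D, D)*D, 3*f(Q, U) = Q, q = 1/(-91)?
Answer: -30658/91 ≈ -336.90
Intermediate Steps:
q = -1/91 ≈ -0.010989
A(l) = l² - 53*l
f(Q, U) = Q/3
o(D) = D²/3 (o(D) = (D/3)*D = D²/3)
q*((o(-57) + A(-49)) + 24577) = -(((⅓)*(-57)² - 49*(-53 - 49)) + 24577)/91 = -(((⅓)*3249 - 49*(-102)) + 24577)/91 = -((1083 + 4998) + 24577)/91 = -(6081 + 24577)/91 = -1/91*30658 = -30658/91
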